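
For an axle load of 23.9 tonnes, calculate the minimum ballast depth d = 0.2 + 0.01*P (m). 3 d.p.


d = 0.2 + 0.01 * 23.9
d = 0.2 + 0.239
d = 0.439 m

0.439


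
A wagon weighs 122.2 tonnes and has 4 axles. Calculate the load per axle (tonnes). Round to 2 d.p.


Load per axle = total weight / number of axles
Load = 122.2 / 4
Load = 30.55 tonnes

30.55


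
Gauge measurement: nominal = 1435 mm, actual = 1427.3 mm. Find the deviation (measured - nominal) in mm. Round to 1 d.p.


Deviation = measured - nominal
Deviation = 1427.3 - 1435
Deviation = -7.7 mm

-7.7


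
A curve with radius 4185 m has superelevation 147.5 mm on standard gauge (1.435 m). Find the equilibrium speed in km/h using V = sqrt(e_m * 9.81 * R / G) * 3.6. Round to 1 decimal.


Convert cant: e = 147.5 mm = 0.1475 m
V_ms = sqrt(0.1475 * 9.81 * 4185 / 1.435)
V_ms = sqrt(4219.923606) = 64.9609 m/s
V = 64.9609 * 3.6 = 233.9 km/h

233.9


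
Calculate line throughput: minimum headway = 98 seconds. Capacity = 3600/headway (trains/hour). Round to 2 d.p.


Capacity = 3600 / headway
Capacity = 3600 / 98
Capacity = 36.73 trains/hour

36.73


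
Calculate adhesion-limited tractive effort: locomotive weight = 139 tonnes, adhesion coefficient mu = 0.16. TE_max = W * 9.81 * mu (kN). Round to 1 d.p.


TE_max = W * g * mu
TE_max = 139 * 9.81 * 0.16
TE_max = 1363.59 * 0.16
TE_max = 218.2 kN

218.2


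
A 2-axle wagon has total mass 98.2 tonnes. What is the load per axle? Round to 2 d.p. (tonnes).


Load per axle = total weight / number of axles
Load = 98.2 / 2
Load = 49.10 tonnes

49.10


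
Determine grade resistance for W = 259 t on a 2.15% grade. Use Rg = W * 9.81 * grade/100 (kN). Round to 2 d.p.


Rg = W * 9.81 * grade / 100
Rg = 259 * 9.81 * 2.15 / 100
Rg = 2540.79 * 0.0215
Rg = 54.63 kN

54.63


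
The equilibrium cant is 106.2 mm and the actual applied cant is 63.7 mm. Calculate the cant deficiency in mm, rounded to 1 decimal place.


Cant deficiency = equilibrium cant - actual cant
CD = 106.2 - 63.7
CD = 42.5 mm

42.5


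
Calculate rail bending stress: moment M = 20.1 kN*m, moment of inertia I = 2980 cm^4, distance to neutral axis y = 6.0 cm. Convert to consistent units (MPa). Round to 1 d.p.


Convert units:
M = 20.1 kN*m = 20100000 N*mm
y = 6.0 cm = 60 mm
I = 2980 cm^4 = 29800000 mm^4
sigma = 20100000 * 60 / 29800000
sigma = 40.5 MPa

40.5


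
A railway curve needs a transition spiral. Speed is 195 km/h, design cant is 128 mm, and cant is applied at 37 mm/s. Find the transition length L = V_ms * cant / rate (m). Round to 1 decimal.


Convert speed: V = 195 / 3.6 = 54.1667 m/s
L = 54.1667 * 128 / 37
L = 6933.3333 / 37
L = 187.4 m

187.4


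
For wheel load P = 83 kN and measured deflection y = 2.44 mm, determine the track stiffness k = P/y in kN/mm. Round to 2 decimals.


Track stiffness k = P / y
k = 83 / 2.44
k = 34.02 kN/mm

34.02


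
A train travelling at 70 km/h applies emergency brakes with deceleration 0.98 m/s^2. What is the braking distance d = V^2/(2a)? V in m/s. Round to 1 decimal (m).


Convert speed: V = 70 / 3.6 = 19.4444 m/s
V^2 = 378.0864
d = 378.0864 / (2 * 0.98)
d = 378.0864 / 1.96
d = 192.9 m

192.9


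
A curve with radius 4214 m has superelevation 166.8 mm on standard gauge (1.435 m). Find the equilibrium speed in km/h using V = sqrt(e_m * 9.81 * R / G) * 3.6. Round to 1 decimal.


Convert cant: e = 166.8 mm = 0.1668 m
V_ms = sqrt(0.1668 * 9.81 * 4214 / 1.435)
V_ms = sqrt(4805.158127) = 69.3192 m/s
V = 69.3192 * 3.6 = 249.5 km/h

249.5


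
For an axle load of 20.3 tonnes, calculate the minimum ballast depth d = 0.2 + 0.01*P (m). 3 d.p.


d = 0.2 + 0.01 * 20.3
d = 0.2 + 0.203
d = 0.403 m

0.403


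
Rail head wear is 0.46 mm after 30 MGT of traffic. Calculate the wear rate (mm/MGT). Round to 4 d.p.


Wear rate = total wear / cumulative tonnage
Rate = 0.46 / 30
Rate = 0.0153 mm/MGT

0.0153


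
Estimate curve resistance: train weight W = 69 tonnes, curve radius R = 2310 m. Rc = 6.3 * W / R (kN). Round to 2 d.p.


Rc = 6.3 * W / R
Rc = 6.3 * 69 / 2310
Rc = 434.7 / 2310
Rc = 0.19 kN

0.19


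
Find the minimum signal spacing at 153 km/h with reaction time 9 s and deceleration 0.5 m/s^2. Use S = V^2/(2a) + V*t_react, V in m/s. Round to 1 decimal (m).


V = 153 / 3.6 = 42.5 m/s
Braking distance = 42.5^2 / (2*0.5) = 1806.25 m
Sighting distance = 42.5 * 9 = 382.5 m
S = 1806.25 + 382.5 = 2188.8 m

2188.8


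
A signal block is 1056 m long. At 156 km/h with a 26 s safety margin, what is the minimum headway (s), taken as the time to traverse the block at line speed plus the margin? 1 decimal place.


V = 156 / 3.6 = 43.3333 m/s
Block traversal time = 1056 / 43.3333 = 24.3692 s
Headway = 24.3692 + 26
Headway = 50.4 s

50.4


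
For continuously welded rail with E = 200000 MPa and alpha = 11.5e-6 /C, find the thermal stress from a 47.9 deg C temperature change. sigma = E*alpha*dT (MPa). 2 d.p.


sigma = E * alpha * dT
sigma = 200000 * 11.5e-6 * 47.9
sigma = 2.3 * 47.9
sigma = 110.17 MPa

110.17


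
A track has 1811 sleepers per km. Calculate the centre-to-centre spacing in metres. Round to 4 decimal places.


Spacing = 1000 m / number of sleepers
Spacing = 1000 / 1811
Spacing = 0.5522 m

0.5522


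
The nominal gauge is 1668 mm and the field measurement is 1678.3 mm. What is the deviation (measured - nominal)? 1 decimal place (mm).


Deviation = measured - nominal
Deviation = 1678.3 - 1668
Deviation = 10.3 mm

10.3


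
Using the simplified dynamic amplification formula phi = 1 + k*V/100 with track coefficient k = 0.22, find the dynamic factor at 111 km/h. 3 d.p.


phi = 1 + k * V / 100
phi = 1 + 0.22 * 111 / 100
phi = 1 + 0.2442
phi = 1.244

1.244


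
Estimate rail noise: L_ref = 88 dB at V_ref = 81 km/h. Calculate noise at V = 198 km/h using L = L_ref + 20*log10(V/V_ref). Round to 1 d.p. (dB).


V/V_ref = 198 / 81 = 2.444444
log10(2.444444) = 0.38818
20 * 0.38818 = 7.7636
L = 88 + 7.7636 = 95.8 dB

95.8


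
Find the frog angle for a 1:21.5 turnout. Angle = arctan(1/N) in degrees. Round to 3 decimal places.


1/N = 1/21.5 = 0.046512
angle = arctan(0.046512) = 0.046478 rad
angle = 0.046478 * 180/pi = 2.663 degrees

2.663


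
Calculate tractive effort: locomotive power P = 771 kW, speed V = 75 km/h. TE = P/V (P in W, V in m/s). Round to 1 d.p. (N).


Convert: P = 771 kW = 771000 W
V = 75 / 3.6 = 20.8333 m/s
TE = 771000 / 20.8333
TE = 37008.0 N

37008.0


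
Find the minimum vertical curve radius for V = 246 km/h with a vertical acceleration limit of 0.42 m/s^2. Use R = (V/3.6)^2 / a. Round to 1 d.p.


Convert speed: V = 246 / 3.6 = 68.3333 m/s
V^2 = 4669.4444 m^2/s^2
R_v = 4669.4444 / 0.42
R_v = 11117.7 m

11117.7


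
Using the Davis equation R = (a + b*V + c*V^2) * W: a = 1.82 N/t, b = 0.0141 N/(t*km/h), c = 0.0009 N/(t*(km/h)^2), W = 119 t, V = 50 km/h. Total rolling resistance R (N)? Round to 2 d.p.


b*V = 0.0141 * 50 = 0.705
c*V^2 = 0.0009 * 2500 = 2.25
R_per_t = 1.82 + 0.705 + 2.25 = 4.775 N/t
R_total = 4.775 * 119 = 568.23 N

568.23


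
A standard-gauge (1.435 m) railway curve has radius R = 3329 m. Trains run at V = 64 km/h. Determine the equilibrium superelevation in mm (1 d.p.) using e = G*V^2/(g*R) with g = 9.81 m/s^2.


Convert speed: V = 64 / 3.6 = 17.7778 m/s
Apply formula: e = 1.435 * 17.7778^2 / (9.81 * 3329)
e = 1.435 * 316.0494 / 32657.49
e = 0.013887 m = 13.9 mm

13.9


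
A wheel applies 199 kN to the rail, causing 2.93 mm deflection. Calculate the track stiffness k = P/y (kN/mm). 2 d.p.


Track stiffness k = P / y
k = 199 / 2.93
k = 67.92 kN/mm

67.92


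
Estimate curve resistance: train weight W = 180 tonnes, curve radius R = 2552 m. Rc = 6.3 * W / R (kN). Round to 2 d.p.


Rc = 6.3 * W / R
Rc = 6.3 * 180 / 2552
Rc = 1134.0 / 2552
Rc = 0.44 kN

0.44


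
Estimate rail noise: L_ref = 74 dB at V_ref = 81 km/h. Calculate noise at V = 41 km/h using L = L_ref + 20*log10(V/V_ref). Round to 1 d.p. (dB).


V/V_ref = 41 / 81 = 0.506173
log10(0.506173) = -0.295701
20 * -0.295701 = -5.914
L = 74 + -5.914 = 68.1 dB

68.1


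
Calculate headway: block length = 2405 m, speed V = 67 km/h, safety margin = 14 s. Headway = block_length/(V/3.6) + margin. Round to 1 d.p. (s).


V = 67 / 3.6 = 18.6111 m/s
Block traversal time = 2405 / 18.6111 = 129.2239 s
Headway = 129.2239 + 14
Headway = 143.2 s

143.2


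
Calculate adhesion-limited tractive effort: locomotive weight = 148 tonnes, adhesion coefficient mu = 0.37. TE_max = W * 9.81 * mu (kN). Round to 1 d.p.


TE_max = W * g * mu
TE_max = 148 * 9.81 * 0.37
TE_max = 1451.88 * 0.37
TE_max = 537.2 kN

537.2


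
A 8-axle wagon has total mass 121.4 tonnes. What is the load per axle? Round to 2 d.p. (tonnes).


Load per axle = total weight / number of axles
Load = 121.4 / 8
Load = 15.18 tonnes

15.18


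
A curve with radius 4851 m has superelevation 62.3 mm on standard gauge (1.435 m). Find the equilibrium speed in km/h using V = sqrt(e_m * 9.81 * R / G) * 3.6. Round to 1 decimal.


Convert cant: e = 62.3 mm = 0.0623 m
V_ms = sqrt(0.0623 * 9.81 * 4851 / 1.435)
V_ms = sqrt(2066.029068) = 45.4536 m/s
V = 45.4536 * 3.6 = 163.6 km/h

163.6


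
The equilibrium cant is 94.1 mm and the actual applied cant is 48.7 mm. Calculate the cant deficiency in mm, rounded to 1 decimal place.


Cant deficiency = equilibrium cant - actual cant
CD = 94.1 - 48.7
CD = 45.4 mm

45.4


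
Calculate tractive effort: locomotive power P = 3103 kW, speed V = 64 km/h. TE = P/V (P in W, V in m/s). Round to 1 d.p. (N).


Convert: P = 3103 kW = 3103000 W
V = 64 / 3.6 = 17.7778 m/s
TE = 3103000 / 17.7778
TE = 174543.8 N

174543.8


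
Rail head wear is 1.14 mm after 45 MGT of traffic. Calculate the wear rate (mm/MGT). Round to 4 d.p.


Wear rate = total wear / cumulative tonnage
Rate = 1.14 / 45
Rate = 0.0253 mm/MGT

0.0253


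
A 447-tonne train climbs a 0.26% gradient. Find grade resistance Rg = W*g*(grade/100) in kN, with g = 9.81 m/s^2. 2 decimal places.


Rg = W * 9.81 * grade / 100
Rg = 447 * 9.81 * 0.26 / 100
Rg = 4385.07 * 0.0026
Rg = 11.40 kN

11.40


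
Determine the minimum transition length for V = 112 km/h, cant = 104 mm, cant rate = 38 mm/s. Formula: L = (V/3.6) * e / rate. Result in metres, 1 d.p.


Convert speed: V = 112 / 3.6 = 31.1111 m/s
L = 31.1111 * 104 / 38
L = 3235.5556 / 38
L = 85.1 m

85.1


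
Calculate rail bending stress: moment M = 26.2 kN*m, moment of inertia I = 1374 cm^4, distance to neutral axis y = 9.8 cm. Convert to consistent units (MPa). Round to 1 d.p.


Convert units:
M = 26.2 kN*m = 26200000 N*mm
y = 9.8 cm = 98 mm
I = 1374 cm^4 = 13740000 mm^4
sigma = 26200000 * 98 / 13740000
sigma = 186.9 MPa

186.9


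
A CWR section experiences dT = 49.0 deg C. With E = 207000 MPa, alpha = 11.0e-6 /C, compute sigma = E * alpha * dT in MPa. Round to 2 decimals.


sigma = E * alpha * dT
sigma = 207000 * 11.0e-6 * 49.0
sigma = 2.277 * 49.0
sigma = 111.57 MPa

111.57


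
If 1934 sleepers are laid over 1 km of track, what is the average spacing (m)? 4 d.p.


Spacing = 1000 m / number of sleepers
Spacing = 1000 / 1934
Spacing = 0.5171 m

0.5171


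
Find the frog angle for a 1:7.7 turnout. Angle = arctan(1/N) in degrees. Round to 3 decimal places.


1/N = 1/7.7 = 0.12987
angle = arctan(0.12987) = 0.129147 rad
angle = 0.129147 * 180/pi = 7.400 degrees

7.400


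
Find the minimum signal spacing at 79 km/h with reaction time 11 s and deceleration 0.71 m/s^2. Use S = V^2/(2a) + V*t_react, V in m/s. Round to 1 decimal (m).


V = 79 / 3.6 = 21.9444 m/s
Braking distance = 21.9444^2 / (2*0.71) = 339.1258 m
Sighting distance = 21.9444 * 11 = 241.3889 m
S = 339.1258 + 241.3889 = 580.5 m

580.5


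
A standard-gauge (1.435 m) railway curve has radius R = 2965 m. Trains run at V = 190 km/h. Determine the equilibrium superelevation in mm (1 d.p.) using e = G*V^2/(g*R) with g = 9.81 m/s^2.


Convert speed: V = 190 / 3.6 = 52.7778 m/s
Apply formula: e = 1.435 * 52.7778^2 / (9.81 * 2965)
e = 1.435 * 2785.4938 / 29086.65
e = 0.137423 m = 137.4 mm

137.4


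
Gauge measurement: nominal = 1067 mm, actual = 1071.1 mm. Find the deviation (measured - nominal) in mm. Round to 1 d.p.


Deviation = measured - nominal
Deviation = 1071.1 - 1067
Deviation = 4.1 mm

4.1


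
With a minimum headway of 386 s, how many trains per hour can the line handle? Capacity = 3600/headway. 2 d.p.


Capacity = 3600 / headway
Capacity = 3600 / 386
Capacity = 9.33 trains/hour

9.33


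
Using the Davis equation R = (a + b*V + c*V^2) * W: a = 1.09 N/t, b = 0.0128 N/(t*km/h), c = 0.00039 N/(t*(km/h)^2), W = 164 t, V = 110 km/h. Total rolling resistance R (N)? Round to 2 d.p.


b*V = 0.0128 * 110 = 1.408
c*V^2 = 0.00039 * 12100 = 4.719
R_per_t = 1.09 + 1.408 + 4.719 = 7.217 N/t
R_total = 7.217 * 164 = 1183.59 N

1183.59


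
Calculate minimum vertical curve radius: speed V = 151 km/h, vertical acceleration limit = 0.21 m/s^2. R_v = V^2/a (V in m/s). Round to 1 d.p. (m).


Convert speed: V = 151 / 3.6 = 41.9444 m/s
V^2 = 1759.3364 m^2/s^2
R_v = 1759.3364 / 0.21
R_v = 8377.8 m

8377.8


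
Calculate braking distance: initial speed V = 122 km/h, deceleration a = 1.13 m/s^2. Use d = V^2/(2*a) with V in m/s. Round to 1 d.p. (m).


Convert speed: V = 122 / 3.6 = 33.8889 m/s
V^2 = 1148.4568
d = 1148.4568 / (2 * 1.13)
d = 1148.4568 / 2.26
d = 508.2 m

508.2


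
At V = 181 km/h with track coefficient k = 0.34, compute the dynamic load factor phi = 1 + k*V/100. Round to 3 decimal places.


phi = 1 + k * V / 100
phi = 1 + 0.34 * 181 / 100
phi = 1 + 0.6154
phi = 1.615

1.615


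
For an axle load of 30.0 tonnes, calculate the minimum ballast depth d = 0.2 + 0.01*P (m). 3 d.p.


d = 0.2 + 0.01 * 30.0
d = 0.2 + 0.3
d = 0.500 m

0.500


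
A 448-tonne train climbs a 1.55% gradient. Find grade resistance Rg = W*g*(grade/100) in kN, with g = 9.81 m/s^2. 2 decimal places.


Rg = W * 9.81 * grade / 100
Rg = 448 * 9.81 * 1.55 / 100
Rg = 4394.88 * 0.0155
Rg = 68.12 kN

68.12


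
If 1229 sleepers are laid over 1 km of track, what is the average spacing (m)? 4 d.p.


Spacing = 1000 m / number of sleepers
Spacing = 1000 / 1229
Spacing = 0.8137 m

0.8137


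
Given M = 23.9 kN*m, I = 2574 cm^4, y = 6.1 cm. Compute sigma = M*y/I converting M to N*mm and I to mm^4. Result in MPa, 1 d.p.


Convert units:
M = 23.9 kN*m = 23900000 N*mm
y = 6.1 cm = 61 mm
I = 2574 cm^4 = 25740000 mm^4
sigma = 23900000 * 61 / 25740000
sigma = 56.6 MPa

56.6


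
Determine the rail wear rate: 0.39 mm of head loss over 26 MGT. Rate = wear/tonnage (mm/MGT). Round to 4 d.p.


Wear rate = total wear / cumulative tonnage
Rate = 0.39 / 26
Rate = 0.0150 mm/MGT

0.0150


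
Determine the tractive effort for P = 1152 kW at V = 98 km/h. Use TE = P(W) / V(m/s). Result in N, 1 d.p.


Convert: P = 1152 kW = 1152000 W
V = 98 / 3.6 = 27.2222 m/s
TE = 1152000 / 27.2222
TE = 42318.4 N

42318.4


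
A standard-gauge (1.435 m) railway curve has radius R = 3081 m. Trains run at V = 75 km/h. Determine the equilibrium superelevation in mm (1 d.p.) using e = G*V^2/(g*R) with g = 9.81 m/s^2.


Convert speed: V = 75 / 3.6 = 20.8333 m/s
Apply formula: e = 1.435 * 20.8333^2 / (9.81 * 3081)
e = 1.435 * 434.0278 / 30224.61
e = 0.020607 m = 20.6 mm

20.6


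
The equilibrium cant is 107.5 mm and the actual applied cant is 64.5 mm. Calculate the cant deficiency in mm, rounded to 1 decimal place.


Cant deficiency = equilibrium cant - actual cant
CD = 107.5 - 64.5
CD = 43.0 mm

43.0


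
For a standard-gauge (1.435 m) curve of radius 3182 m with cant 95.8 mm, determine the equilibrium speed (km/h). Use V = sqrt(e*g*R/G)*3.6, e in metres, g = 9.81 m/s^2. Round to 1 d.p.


Convert cant: e = 95.8 mm = 0.0958 m
V_ms = sqrt(0.0958 * 9.81 * 3182 / 1.435)
V_ms = sqrt(2083.928387) = 45.6501 m/s
V = 45.6501 * 3.6 = 164.3 km/h

164.3


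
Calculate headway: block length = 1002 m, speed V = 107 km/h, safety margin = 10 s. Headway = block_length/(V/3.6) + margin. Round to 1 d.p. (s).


V = 107 / 3.6 = 29.7222 m/s
Block traversal time = 1002 / 29.7222 = 33.7121 s
Headway = 33.7121 + 10
Headway = 43.7 s

43.7


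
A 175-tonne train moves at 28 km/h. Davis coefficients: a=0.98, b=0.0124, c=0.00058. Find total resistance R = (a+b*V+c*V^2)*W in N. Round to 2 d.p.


b*V = 0.0124 * 28 = 0.3472
c*V^2 = 0.00058 * 784 = 0.45472
R_per_t = 0.98 + 0.3472 + 0.45472 = 1.78192 N/t
R_total = 1.78192 * 175 = 311.84 N

311.84


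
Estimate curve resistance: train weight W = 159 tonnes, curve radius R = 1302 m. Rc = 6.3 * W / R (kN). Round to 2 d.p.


Rc = 6.3 * W / R
Rc = 6.3 * 159 / 1302
Rc = 1001.7 / 1302
Rc = 0.77 kN

0.77


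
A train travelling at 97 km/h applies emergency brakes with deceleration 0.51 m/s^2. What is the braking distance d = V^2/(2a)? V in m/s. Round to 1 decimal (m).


Convert speed: V = 97 / 3.6 = 26.9444 m/s
V^2 = 726.0031
d = 726.0031 / (2 * 0.51)
d = 726.0031 / 1.02
d = 711.8 m

711.8


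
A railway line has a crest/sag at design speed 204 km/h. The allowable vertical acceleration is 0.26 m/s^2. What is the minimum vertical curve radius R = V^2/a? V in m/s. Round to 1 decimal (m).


Convert speed: V = 204 / 3.6 = 56.6667 m/s
V^2 = 3211.1111 m^2/s^2
R_v = 3211.1111 / 0.26
R_v = 12350.4 m

12350.4


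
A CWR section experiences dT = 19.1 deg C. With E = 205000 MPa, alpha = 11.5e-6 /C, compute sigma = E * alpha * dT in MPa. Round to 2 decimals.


sigma = E * alpha * dT
sigma = 205000 * 11.5e-6 * 19.1
sigma = 2.3575 * 19.1
sigma = 45.03 MPa

45.03


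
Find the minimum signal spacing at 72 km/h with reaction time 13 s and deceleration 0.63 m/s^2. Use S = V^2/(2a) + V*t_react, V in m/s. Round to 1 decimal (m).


V = 72 / 3.6 = 20.0 m/s
Braking distance = 20.0^2 / (2*0.63) = 317.4603 m
Sighting distance = 20.0 * 13 = 260.0 m
S = 317.4603 + 260.0 = 577.5 m

577.5


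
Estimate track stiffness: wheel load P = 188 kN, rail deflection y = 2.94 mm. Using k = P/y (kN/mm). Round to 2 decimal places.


Track stiffness k = P / y
k = 188 / 2.94
k = 63.95 kN/mm

63.95


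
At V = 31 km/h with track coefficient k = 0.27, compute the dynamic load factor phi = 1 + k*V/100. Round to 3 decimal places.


phi = 1 + k * V / 100
phi = 1 + 0.27 * 31 / 100
phi = 1 + 0.0837
phi = 1.084

1.084


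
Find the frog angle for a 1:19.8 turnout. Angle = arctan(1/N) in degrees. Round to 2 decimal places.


1/N = 1/19.8 = 0.050505
angle = arctan(0.050505) = 0.050462 rad
angle = 0.050462 * 180/pi = 2.89 degrees

2.89


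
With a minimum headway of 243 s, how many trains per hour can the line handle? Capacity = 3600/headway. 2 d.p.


Capacity = 3600 / headway
Capacity = 3600 / 243
Capacity = 14.81 trains/hour

14.81


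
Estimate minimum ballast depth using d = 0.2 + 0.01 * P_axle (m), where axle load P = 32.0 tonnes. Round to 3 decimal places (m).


d = 0.2 + 0.01 * 32.0
d = 0.2 + 0.32
d = 0.520 m

0.520


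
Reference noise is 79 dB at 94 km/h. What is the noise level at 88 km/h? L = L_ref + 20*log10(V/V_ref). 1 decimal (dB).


V/V_ref = 88 / 94 = 0.93617
log10(0.93617) = -0.028645
20 * -0.028645 = -0.5729
L = 79 + -0.5729 = 78.4 dB

78.4


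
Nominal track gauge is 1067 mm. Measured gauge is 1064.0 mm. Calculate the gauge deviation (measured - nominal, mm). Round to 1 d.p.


Deviation = measured - nominal
Deviation = 1064.0 - 1067
Deviation = -3.0 mm

-3.0


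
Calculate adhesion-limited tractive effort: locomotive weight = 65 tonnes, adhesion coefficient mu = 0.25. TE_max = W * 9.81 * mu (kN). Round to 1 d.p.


TE_max = W * g * mu
TE_max = 65 * 9.81 * 0.25
TE_max = 637.65 * 0.25
TE_max = 159.4 kN

159.4


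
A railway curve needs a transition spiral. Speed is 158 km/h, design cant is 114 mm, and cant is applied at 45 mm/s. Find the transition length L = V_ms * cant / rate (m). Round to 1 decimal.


Convert speed: V = 158 / 3.6 = 43.8889 m/s
L = 43.8889 * 114 / 45
L = 5003.3333 / 45
L = 111.2 m

111.2


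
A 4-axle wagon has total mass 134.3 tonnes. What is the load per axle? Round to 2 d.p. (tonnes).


Load per axle = total weight / number of axles
Load = 134.3 / 4
Load = 33.58 tonnes

33.58


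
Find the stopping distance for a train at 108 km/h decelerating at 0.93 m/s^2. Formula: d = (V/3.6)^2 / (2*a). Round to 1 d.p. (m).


Convert speed: V = 108 / 3.6 = 30.0 m/s
V^2 = 900.0
d = 900.0 / (2 * 0.93)
d = 900.0 / 1.86
d = 483.9 m

483.9


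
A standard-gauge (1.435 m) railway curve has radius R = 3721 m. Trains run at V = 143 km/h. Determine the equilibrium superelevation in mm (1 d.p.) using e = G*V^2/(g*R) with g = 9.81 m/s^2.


Convert speed: V = 143 / 3.6 = 39.7222 m/s
Apply formula: e = 1.435 * 39.7222^2 / (9.81 * 3721)
e = 1.435 * 1577.8549 / 36503.01
e = 0.062028 m = 62.0 mm

62.0


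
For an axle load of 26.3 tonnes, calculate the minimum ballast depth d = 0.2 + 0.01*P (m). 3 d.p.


d = 0.2 + 0.01 * 26.3
d = 0.2 + 0.263
d = 0.463 m

0.463


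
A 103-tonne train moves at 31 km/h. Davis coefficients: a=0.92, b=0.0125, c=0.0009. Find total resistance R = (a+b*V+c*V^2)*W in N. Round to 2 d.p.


b*V = 0.0125 * 31 = 0.3875
c*V^2 = 0.0009 * 961 = 0.8649
R_per_t = 0.92 + 0.3875 + 0.8649 = 2.1724 N/t
R_total = 2.1724 * 103 = 223.76 N

223.76


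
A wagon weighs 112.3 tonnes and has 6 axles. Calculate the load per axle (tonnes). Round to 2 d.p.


Load per axle = total weight / number of axles
Load = 112.3 / 6
Load = 18.72 tonnes

18.72


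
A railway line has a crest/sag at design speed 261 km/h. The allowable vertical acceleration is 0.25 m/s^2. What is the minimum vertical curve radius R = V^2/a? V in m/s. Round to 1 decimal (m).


Convert speed: V = 261 / 3.6 = 72.5 m/s
V^2 = 5256.25 m^2/s^2
R_v = 5256.25 / 0.25
R_v = 21025.0 m

21025.0


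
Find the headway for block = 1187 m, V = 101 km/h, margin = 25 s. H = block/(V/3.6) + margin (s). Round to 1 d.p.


V = 101 / 3.6 = 28.0556 m/s
Block traversal time = 1187 / 28.0556 = 42.3089 s
Headway = 42.3089 + 25
Headway = 67.3 s

67.3


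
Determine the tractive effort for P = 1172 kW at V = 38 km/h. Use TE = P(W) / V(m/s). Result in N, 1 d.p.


Convert: P = 1172 kW = 1172000 W
V = 38 / 3.6 = 10.5556 m/s
TE = 1172000 / 10.5556
TE = 111031.6 N

111031.6


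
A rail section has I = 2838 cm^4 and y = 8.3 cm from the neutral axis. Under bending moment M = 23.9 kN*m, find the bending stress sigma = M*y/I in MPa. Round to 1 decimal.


Convert units:
M = 23.9 kN*m = 23900000 N*mm
y = 8.3 cm = 83 mm
I = 2838 cm^4 = 28380000 mm^4
sigma = 23900000 * 83 / 28380000
sigma = 69.9 MPa

69.9


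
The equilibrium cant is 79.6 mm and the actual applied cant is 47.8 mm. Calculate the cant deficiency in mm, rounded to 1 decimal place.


Cant deficiency = equilibrium cant - actual cant
CD = 79.6 - 47.8
CD = 31.8 mm

31.8


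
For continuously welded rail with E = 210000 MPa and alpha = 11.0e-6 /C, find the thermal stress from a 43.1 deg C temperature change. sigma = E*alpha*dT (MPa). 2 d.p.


sigma = E * alpha * dT
sigma = 210000 * 11.0e-6 * 43.1
sigma = 2.31 * 43.1
sigma = 99.56 MPa

99.56


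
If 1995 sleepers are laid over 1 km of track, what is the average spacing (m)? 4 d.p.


Spacing = 1000 m / number of sleepers
Spacing = 1000 / 1995
Spacing = 0.5013 m

0.5013


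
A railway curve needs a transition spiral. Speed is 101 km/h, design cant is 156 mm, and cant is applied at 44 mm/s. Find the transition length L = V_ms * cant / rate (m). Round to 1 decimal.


Convert speed: V = 101 / 3.6 = 28.0556 m/s
L = 28.0556 * 156 / 44
L = 4376.6667 / 44
L = 99.5 m

99.5


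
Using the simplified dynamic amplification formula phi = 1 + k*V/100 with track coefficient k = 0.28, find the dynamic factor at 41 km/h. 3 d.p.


phi = 1 + k * V / 100
phi = 1 + 0.28 * 41 / 100
phi = 1 + 0.1148
phi = 1.115

1.115


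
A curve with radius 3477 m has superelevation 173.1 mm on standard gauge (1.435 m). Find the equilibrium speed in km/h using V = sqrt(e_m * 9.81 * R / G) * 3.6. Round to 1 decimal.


Convert cant: e = 173.1 mm = 0.1731 m
V_ms = sqrt(0.1731 * 9.81 * 3477 / 1.435)
V_ms = sqrt(4114.517036) = 64.1445 m/s
V = 64.1445 * 3.6 = 230.9 km/h

230.9


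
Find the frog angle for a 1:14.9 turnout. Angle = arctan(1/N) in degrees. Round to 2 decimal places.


1/N = 1/14.9 = 0.067114
angle = arctan(0.067114) = 0.067014 rad
angle = 0.067014 * 180/pi = 3.84 degrees

3.84


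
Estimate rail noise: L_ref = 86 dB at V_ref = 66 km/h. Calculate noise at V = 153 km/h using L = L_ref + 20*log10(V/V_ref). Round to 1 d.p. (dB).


V/V_ref = 153 / 66 = 2.318182
log10(2.318182) = 0.365147
20 * 0.365147 = 7.3029
L = 86 + 7.3029 = 93.3 dB

93.3


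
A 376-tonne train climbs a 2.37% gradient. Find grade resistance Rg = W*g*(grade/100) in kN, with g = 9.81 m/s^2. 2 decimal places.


Rg = W * 9.81 * grade / 100
Rg = 376 * 9.81 * 2.37 / 100
Rg = 3688.56 * 0.0237
Rg = 87.42 kN

87.42


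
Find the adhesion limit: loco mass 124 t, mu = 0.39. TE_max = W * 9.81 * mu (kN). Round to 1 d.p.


TE_max = W * g * mu
TE_max = 124 * 9.81 * 0.39
TE_max = 1216.44 * 0.39
TE_max = 474.4 kN

474.4


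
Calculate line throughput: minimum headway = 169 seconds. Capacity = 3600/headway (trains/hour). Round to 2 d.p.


Capacity = 3600 / headway
Capacity = 3600 / 169
Capacity = 21.30 trains/hour

21.30


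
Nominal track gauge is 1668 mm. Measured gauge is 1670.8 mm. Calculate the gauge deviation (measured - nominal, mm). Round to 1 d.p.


Deviation = measured - nominal
Deviation = 1670.8 - 1668
Deviation = 2.8 mm

2.8


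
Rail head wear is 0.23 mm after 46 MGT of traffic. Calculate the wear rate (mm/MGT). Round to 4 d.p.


Wear rate = total wear / cumulative tonnage
Rate = 0.23 / 46
Rate = 0.0050 mm/MGT

0.0050


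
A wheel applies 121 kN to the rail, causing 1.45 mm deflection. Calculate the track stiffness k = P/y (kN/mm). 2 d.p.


Track stiffness k = P / y
k = 121 / 1.45
k = 83.45 kN/mm

83.45


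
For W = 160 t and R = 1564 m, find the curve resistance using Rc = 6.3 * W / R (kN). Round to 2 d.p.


Rc = 6.3 * W / R
Rc = 6.3 * 160 / 1564
Rc = 1008.0 / 1564
Rc = 0.64 kN

0.64


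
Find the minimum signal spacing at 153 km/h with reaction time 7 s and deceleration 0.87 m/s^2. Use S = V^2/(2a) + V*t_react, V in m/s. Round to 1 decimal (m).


V = 153 / 3.6 = 42.5 m/s
Braking distance = 42.5^2 / (2*0.87) = 1038.0747 m
Sighting distance = 42.5 * 7 = 297.5 m
S = 1038.0747 + 297.5 = 1335.6 m

1335.6


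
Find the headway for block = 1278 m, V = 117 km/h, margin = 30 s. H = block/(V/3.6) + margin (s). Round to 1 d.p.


V = 117 / 3.6 = 32.5 m/s
Block traversal time = 1278 / 32.5 = 39.3231 s
Headway = 39.3231 + 30
Headway = 69.3 s

69.3


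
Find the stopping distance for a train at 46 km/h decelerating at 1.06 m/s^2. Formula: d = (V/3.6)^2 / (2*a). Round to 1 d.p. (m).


Convert speed: V = 46 / 3.6 = 12.7778 m/s
V^2 = 163.2716
d = 163.2716 / (2 * 1.06)
d = 163.2716 / 2.12
d = 77.0 m

77.0


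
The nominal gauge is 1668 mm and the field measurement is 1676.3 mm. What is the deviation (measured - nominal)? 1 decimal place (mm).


Deviation = measured - nominal
Deviation = 1676.3 - 1668
Deviation = 8.3 mm

8.3


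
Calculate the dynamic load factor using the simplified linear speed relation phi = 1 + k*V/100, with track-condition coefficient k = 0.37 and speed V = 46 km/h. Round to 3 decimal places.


phi = 1 + k * V / 100
phi = 1 + 0.37 * 46 / 100
phi = 1 + 0.1702
phi = 1.170

1.170


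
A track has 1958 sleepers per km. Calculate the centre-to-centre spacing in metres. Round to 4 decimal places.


Spacing = 1000 m / number of sleepers
Spacing = 1000 / 1958
Spacing = 0.5107 m

0.5107


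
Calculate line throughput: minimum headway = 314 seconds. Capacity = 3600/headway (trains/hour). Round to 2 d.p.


Capacity = 3600 / headway
Capacity = 3600 / 314
Capacity = 11.46 trains/hour

11.46


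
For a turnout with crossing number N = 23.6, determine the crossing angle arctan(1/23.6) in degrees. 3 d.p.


1/N = 1/23.6 = 0.042373
angle = arctan(0.042373) = 0.042348 rad
angle = 0.042348 * 180/pi = 2.426 degrees

2.426


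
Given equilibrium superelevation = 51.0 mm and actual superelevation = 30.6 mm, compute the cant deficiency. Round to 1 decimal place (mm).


Cant deficiency = equilibrium cant - actual cant
CD = 51.0 - 30.6
CD = 20.4 mm

20.4


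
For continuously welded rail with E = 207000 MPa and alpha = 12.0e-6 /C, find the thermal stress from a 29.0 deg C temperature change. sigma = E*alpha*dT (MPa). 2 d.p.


sigma = E * alpha * dT
sigma = 207000 * 12.0e-6 * 29.0
sigma = 2.484 * 29.0
sigma = 72.04 MPa

72.04


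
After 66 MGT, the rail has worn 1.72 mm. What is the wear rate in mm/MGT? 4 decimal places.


Wear rate = total wear / cumulative tonnage
Rate = 1.72 / 66
Rate = 0.0261 mm/MGT

0.0261


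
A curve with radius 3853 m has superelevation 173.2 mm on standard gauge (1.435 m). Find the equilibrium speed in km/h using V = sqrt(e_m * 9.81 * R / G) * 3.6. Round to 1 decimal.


Convert cant: e = 173.2 mm = 0.1732 m
V_ms = sqrt(0.1732 * 9.81 * 3853 / 1.435)
V_ms = sqrt(4562.091621) = 67.5433 m/s
V = 67.5433 * 3.6 = 243.2 km/h

243.2


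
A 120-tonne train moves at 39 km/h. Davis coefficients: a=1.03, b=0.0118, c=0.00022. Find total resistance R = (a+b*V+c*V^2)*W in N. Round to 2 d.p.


b*V = 0.0118 * 39 = 0.4602
c*V^2 = 0.00022 * 1521 = 0.33462
R_per_t = 1.03 + 0.4602 + 0.33462 = 1.82482 N/t
R_total = 1.82482 * 120 = 218.98 N

218.98


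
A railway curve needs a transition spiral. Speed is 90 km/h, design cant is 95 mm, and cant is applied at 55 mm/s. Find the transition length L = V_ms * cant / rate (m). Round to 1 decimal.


Convert speed: V = 90 / 3.6 = 25.0 m/s
L = 25.0 * 95 / 55
L = 2375.0 / 55
L = 43.2 m

43.2


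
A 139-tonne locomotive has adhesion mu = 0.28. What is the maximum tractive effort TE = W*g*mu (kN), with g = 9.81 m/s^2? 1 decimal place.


TE_max = W * g * mu
TE_max = 139 * 9.81 * 0.28
TE_max = 1363.59 * 0.28
TE_max = 381.8 kN

381.8


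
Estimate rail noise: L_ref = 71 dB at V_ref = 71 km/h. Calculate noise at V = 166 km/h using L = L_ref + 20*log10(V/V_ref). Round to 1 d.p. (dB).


V/V_ref = 166 / 71 = 2.338028
log10(2.338028) = 0.36885
20 * 0.36885 = 7.377
L = 71 + 7.377 = 78.4 dB

78.4


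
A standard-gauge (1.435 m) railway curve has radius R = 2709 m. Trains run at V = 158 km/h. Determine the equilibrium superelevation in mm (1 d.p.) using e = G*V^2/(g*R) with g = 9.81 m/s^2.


Convert speed: V = 158 / 3.6 = 43.8889 m/s
Apply formula: e = 1.435 * 43.8889^2 / (9.81 * 2709)
e = 1.435 * 1926.2346 / 26575.29
e = 0.104012 m = 104.0 mm

104.0


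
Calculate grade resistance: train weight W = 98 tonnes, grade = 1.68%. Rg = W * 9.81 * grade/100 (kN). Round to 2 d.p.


Rg = W * 9.81 * grade / 100
Rg = 98 * 9.81 * 1.68 / 100
Rg = 961.38 * 0.0168
Rg = 16.15 kN

16.15


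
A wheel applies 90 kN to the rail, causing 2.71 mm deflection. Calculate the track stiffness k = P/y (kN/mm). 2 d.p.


Track stiffness k = P / y
k = 90 / 2.71
k = 33.21 kN/mm

33.21


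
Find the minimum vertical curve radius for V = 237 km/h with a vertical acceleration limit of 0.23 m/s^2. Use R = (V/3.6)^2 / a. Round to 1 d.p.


Convert speed: V = 237 / 3.6 = 65.8333 m/s
V^2 = 4334.0278 m^2/s^2
R_v = 4334.0278 / 0.23
R_v = 18843.6 m

18843.6


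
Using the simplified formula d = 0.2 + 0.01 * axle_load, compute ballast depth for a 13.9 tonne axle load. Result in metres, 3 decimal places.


d = 0.2 + 0.01 * 13.9
d = 0.2 + 0.139
d = 0.339 m

0.339


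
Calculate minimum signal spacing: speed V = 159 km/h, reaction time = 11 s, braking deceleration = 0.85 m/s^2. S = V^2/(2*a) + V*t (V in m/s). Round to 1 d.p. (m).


V = 159 / 3.6 = 44.1667 m/s
Braking distance = 44.1667^2 / (2*0.85) = 1147.4673 m
Sighting distance = 44.1667 * 11 = 485.8333 m
S = 1147.4673 + 485.8333 = 1633.3 m

1633.3


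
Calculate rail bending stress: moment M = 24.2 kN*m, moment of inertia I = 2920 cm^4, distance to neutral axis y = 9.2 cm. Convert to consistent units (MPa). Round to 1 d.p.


Convert units:
M = 24.2 kN*m = 24200000 N*mm
y = 9.2 cm = 92 mm
I = 2920 cm^4 = 29200000 mm^4
sigma = 24200000 * 92 / 29200000
sigma = 76.2 MPa

76.2


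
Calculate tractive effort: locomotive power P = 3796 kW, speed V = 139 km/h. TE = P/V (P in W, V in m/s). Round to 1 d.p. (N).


Convert: P = 3796 kW = 3796000 W
V = 139 / 3.6 = 38.6111 m/s
TE = 3796000 / 38.6111
TE = 98313.7 N

98313.7


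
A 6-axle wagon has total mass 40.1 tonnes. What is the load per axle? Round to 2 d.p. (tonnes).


Load per axle = total weight / number of axles
Load = 40.1 / 6
Load = 6.68 tonnes

6.68


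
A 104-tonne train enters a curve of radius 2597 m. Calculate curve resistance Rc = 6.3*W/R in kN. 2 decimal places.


Rc = 6.3 * W / R
Rc = 6.3 * 104 / 2597
Rc = 655.2 / 2597
Rc = 0.25 kN

0.25


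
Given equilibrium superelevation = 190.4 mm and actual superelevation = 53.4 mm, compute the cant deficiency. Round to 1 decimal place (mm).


Cant deficiency = equilibrium cant - actual cant
CD = 190.4 - 53.4
CD = 137.0 mm

137.0


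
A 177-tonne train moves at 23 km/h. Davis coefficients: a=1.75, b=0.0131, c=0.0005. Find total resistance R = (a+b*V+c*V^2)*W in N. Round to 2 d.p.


b*V = 0.0131 * 23 = 0.3013
c*V^2 = 0.0005 * 529 = 0.2645
R_per_t = 1.75 + 0.3013 + 0.2645 = 2.3158 N/t
R_total = 2.3158 * 177 = 409.90 N

409.90


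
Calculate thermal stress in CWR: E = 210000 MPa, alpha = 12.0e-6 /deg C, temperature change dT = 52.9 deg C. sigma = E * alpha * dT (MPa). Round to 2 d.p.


sigma = E * alpha * dT
sigma = 210000 * 12.0e-6 * 52.9
sigma = 2.52 * 52.9
sigma = 133.31 MPa

133.31


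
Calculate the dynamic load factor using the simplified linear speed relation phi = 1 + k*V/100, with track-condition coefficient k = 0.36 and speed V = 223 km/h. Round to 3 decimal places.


phi = 1 + k * V / 100
phi = 1 + 0.36 * 223 / 100
phi = 1 + 0.8028
phi = 1.803

1.803


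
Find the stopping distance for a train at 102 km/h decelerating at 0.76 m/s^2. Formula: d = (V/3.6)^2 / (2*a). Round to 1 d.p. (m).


Convert speed: V = 102 / 3.6 = 28.3333 m/s
V^2 = 802.7778
d = 802.7778 / (2 * 0.76)
d = 802.7778 / 1.52
d = 528.1 m

528.1


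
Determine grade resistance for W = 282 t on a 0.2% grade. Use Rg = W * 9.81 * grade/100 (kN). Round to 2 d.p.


Rg = W * 9.81 * grade / 100
Rg = 282 * 9.81 * 0.2 / 100
Rg = 2766.42 * 0.002
Rg = 5.53 kN

5.53


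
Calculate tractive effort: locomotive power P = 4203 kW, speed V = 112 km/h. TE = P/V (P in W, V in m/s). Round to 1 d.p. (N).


Convert: P = 4203 kW = 4203000 W
V = 112 / 3.6 = 31.1111 m/s
TE = 4203000 / 31.1111
TE = 135096.4 N

135096.4


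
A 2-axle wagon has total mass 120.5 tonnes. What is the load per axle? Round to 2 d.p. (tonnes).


Load per axle = total weight / number of axles
Load = 120.5 / 2
Load = 60.25 tonnes

60.25


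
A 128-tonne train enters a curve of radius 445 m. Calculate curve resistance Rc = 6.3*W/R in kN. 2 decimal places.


Rc = 6.3 * W / R
Rc = 6.3 * 128 / 445
Rc = 806.4 / 445
Rc = 1.81 kN

1.81


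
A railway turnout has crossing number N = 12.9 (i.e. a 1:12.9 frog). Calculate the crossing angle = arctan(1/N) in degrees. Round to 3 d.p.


1/N = 1/12.9 = 0.077519
angle = arctan(0.077519) = 0.077365 rad
angle = 0.077365 * 180/pi = 4.433 degrees

4.433


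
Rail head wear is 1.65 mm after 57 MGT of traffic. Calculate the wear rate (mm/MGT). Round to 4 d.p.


Wear rate = total wear / cumulative tonnage
Rate = 1.65 / 57
Rate = 0.0289 mm/MGT

0.0289


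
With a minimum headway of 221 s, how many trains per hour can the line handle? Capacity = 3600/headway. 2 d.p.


Capacity = 3600 / headway
Capacity = 3600 / 221
Capacity = 16.29 trains/hour

16.29


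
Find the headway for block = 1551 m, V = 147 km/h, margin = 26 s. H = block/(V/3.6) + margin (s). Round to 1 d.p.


V = 147 / 3.6 = 40.8333 m/s
Block traversal time = 1551 / 40.8333 = 37.9837 s
Headway = 37.9837 + 26
Headway = 64.0 s

64.0


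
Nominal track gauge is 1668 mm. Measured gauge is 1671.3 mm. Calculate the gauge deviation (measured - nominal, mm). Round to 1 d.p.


Deviation = measured - nominal
Deviation = 1671.3 - 1668
Deviation = 3.3 mm

3.3


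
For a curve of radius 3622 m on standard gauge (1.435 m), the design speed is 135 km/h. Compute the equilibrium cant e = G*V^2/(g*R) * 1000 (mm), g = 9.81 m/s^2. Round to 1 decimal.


Convert speed: V = 135 / 3.6 = 37.5 m/s
Apply formula: e = 1.435 * 37.5^2 / (9.81 * 3622)
e = 1.435 * 1406.25 / 35531.82
e = 0.056793 m = 56.8 mm

56.8


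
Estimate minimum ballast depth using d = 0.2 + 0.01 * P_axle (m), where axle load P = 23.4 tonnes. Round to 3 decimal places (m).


d = 0.2 + 0.01 * 23.4
d = 0.2 + 0.234
d = 0.434 m

0.434


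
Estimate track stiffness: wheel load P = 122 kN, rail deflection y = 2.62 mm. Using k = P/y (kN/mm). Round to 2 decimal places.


Track stiffness k = P / y
k = 122 / 2.62
k = 46.56 kN/mm

46.56


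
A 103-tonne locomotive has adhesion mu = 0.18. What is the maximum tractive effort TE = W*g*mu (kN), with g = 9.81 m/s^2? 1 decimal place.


TE_max = W * g * mu
TE_max = 103 * 9.81 * 0.18
TE_max = 1010.43 * 0.18
TE_max = 181.9 kN

181.9


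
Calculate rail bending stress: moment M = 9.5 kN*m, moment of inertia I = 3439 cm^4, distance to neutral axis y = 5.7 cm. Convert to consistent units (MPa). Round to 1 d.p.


Convert units:
M = 9.5 kN*m = 9500000 N*mm
y = 5.7 cm = 57 mm
I = 3439 cm^4 = 34390000 mm^4
sigma = 9500000 * 57 / 34390000
sigma = 15.7 MPa

15.7


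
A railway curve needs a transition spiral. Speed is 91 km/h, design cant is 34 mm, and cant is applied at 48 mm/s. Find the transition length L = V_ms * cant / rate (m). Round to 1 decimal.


Convert speed: V = 91 / 3.6 = 25.2778 m/s
L = 25.2778 * 34 / 48
L = 859.4444 / 48
L = 17.9 m

17.9


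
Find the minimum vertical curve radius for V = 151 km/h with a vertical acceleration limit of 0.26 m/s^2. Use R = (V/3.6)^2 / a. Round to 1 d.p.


Convert speed: V = 151 / 3.6 = 41.9444 m/s
V^2 = 1759.3364 m^2/s^2
R_v = 1759.3364 / 0.26
R_v = 6766.7 m

6766.7


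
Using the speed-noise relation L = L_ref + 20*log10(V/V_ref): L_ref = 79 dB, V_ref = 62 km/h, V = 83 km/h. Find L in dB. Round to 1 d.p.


V/V_ref = 83 / 62 = 1.33871
log10(1.33871) = 0.126686
20 * 0.126686 = 2.5337
L = 79 + 2.5337 = 81.5 dB

81.5


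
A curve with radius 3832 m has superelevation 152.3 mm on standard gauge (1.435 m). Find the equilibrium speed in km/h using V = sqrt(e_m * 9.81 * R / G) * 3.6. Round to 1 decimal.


Convert cant: e = 152.3 mm = 0.1523 m
V_ms = sqrt(0.1523 * 9.81 * 3832 / 1.435)
V_ms = sqrt(3989.720847) = 63.1642 m/s
V = 63.1642 * 3.6 = 227.4 km/h

227.4


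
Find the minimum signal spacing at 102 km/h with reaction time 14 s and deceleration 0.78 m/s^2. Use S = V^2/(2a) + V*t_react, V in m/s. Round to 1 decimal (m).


V = 102 / 3.6 = 28.3333 m/s
Braking distance = 28.3333^2 / (2*0.78) = 514.6011 m
Sighting distance = 28.3333 * 14 = 396.6667 m
S = 514.6011 + 396.6667 = 911.3 m

911.3


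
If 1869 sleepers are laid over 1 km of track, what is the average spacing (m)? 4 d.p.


Spacing = 1000 m / number of sleepers
Spacing = 1000 / 1869
Spacing = 0.5350 m

0.5350


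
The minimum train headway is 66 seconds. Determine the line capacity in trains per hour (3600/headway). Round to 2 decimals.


Capacity = 3600 / headway
Capacity = 3600 / 66
Capacity = 54.55 trains/hour

54.55


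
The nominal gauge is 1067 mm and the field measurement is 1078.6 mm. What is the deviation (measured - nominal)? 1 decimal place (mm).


Deviation = measured - nominal
Deviation = 1078.6 - 1067
Deviation = 11.6 mm

11.6
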